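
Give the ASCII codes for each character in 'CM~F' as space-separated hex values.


String: 'CM~F'  (4 characters)
Per-character ASCII lookup:
  'C': uppercase starts at 65: 'C' = 65 + 2 = 67 → 0x43
  'M': uppercase starts at 65: 'M' = 65 + 12 = 77 → 0x4D
  '~': special character: '~' = 126 → 0x7E
  'F': uppercase starts at 65: 'F' = 65 + 5 = 70 → 0x46
= 0x43 0x4D 0x7E 0x46


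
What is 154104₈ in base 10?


Positional values:
Position 0: 4 × 8^0 = 4
Position 1: 0 × 8^1 = 0
Position 2: 1 × 8^2 = 64
Position 3: 4 × 8^3 = 2048
Position 4: 5 × 8^4 = 20480
Position 5: 1 × 8^5 = 32768
Sum = 4 + 0 + 64 + 2048 + 20480 + 32768
= 55364


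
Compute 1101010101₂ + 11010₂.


Align and add column by column (LSB to MSB, carry propagating):
  01101010101
+ 00000011010
  -----------
  col 0: 1 + 0 + 0 (carry in) = 1 → bit 1, carry out 0
  col 1: 0 + 1 + 0 (carry in) = 1 → bit 1, carry out 0
  col 2: 1 + 0 + 0 (carry in) = 1 → bit 1, carry out 0
  col 3: 0 + 1 + 0 (carry in) = 1 → bit 1, carry out 0
  col 4: 1 + 1 + 0 (carry in) = 2 → bit 0, carry out 1
  col 5: 0 + 0 + 1 (carry in) = 1 → bit 1, carry out 0
  col 6: 1 + 0 + 0 (carry in) = 1 → bit 1, carry out 0
  col 7: 0 + 0 + 0 (carry in) = 0 → bit 0, carry out 0
  col 8: 1 + 0 + 0 (carry in) = 1 → bit 1, carry out 0
  col 9: 1 + 0 + 0 (carry in) = 1 → bit 1, carry out 0
  col 10: 0 + 0 + 0 (carry in) = 0 → bit 0, carry out 0
Reading bits MSB→LSB: 01101101111
Strip leading zeros: 1101101111
= 1101101111


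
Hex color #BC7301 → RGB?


Hex: #BC7301
R = BC₁₆ = 188
G = 73₁₆ = 115
B = 01₁₆ = 1
= RGB(188, 115, 1)


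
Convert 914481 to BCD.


Each digit → 4-bit binary:
  9 → 1001
  1 → 0001
  4 → 0100
  4 → 0100
  8 → 1000
  1 → 0001
= 1001 0001 0100 0100 1000 0001


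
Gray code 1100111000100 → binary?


Gray code: 1100111000100
MSB stays the same: 1
Each subsequent bit = prev_binary XOR current_gray:
  B[1] = 1 XOR 1 = 0
  B[2] = 0 XOR 0 = 0
  B[3] = 0 XOR 0 = 0
  B[4] = 0 XOR 1 = 1
  B[5] = 1 XOR 1 = 0
  B[6] = 0 XOR 1 = 1
  B[7] = 1 XOR 0 = 1
  B[8] = 1 XOR 0 = 1
  B[9] = 1 XOR 0 = 1
  B[10] = 1 XOR 1 = 0
  B[11] = 0 XOR 0 = 0
  B[12] = 0 XOR 0 = 0
= 1000101111000 (4472 decimal)


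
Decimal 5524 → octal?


Divide by 8 repeatedly:
5524 ÷ 8 = 690 remainder 4
690 ÷ 8 = 86 remainder 2
86 ÷ 8 = 10 remainder 6
10 ÷ 8 = 1 remainder 2
1 ÷ 8 = 0 remainder 1
Reading remainders bottom-up:
= 0o12624


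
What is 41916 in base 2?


Divide by 2 repeatedly:
41916 ÷ 2 = 20958 remainder 0
20958 ÷ 2 = 10479 remainder 0
10479 ÷ 2 = 5239 remainder 1
5239 ÷ 2 = 2619 remainder 1
2619 ÷ 2 = 1309 remainder 1
1309 ÷ 2 = 654 remainder 1
654 ÷ 2 = 327 remainder 0
327 ÷ 2 = 163 remainder 1
163 ÷ 2 = 81 remainder 1
81 ÷ 2 = 40 remainder 1
40 ÷ 2 = 20 remainder 0
20 ÷ 2 = 10 remainder 0
10 ÷ 2 = 5 remainder 0
5 ÷ 2 = 2 remainder 1
2 ÷ 2 = 1 remainder 0
1 ÷ 2 = 0 remainder 1
Reading remainders bottom-up:
= 1010001110111100


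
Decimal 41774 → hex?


Divide by 16 repeatedly:
41774 ÷ 16 = 2610 remainder 14 (E)
2610 ÷ 16 = 163 remainder 2 (2)
163 ÷ 16 = 10 remainder 3 (3)
10 ÷ 16 = 0 remainder 10 (A)
Reading remainders bottom-up:
= 0xA32E


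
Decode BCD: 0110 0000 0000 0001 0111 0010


Each 4-bit group → digit:
  0110 → 6
  0000 → 0
  0000 → 0
  0001 → 1
  0111 → 7
  0010 → 2
= 600172


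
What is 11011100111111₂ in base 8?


Group into 3-bit groups: 011011100111111
  011 = 3
  011 = 3
  100 = 4
  111 = 7
  111 = 7
= 0o33477


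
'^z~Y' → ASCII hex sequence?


String: '^z~Y'  (4 characters)
Per-character ASCII lookup:
  '^': special character: '^' = 94 → 0x5E
  'z': lowercase starts at 97: 'z' = 97 + 25 = 122 → 0x7A
  '~': special character: '~' = 126 → 0x7E
  'Y': uppercase starts at 65: 'Y' = 65 + 24 = 89 → 0x59
= 0x5E 0x7A 0x7E 0x59


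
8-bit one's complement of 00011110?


Original: 00011110
Invert all bits:
  bit 0: 0 → 1
  bit 1: 0 → 1
  bit 2: 0 → 1
  bit 3: 1 → 0
  bit 4: 1 → 0
  bit 5: 1 → 0
  bit 6: 1 → 0
  bit 7: 0 → 1
= 11100001


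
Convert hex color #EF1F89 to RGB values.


Hex: #EF1F89
R = EF₁₆ = 239
G = 1F₁₆ = 31
B = 89₁₆ = 137
= RGB(239, 31, 137)


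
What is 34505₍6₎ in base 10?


Positional values (base 6):
  5 × 6^0 = 5 × 1 = 5
  0 × 6^1 = 0 × 6 = 0
  5 × 6^2 = 5 × 36 = 180
  4 × 6^3 = 4 × 216 = 864
  3 × 6^4 = 3 × 1296 = 3888
Sum = 5 + 0 + 180 + 864 + 3888
= 4937


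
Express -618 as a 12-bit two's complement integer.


Original: 001001101010
Step 1 - Invert all bits: 110110010101
Step 2 - Add 1: 110110010101 + 1
= 110110010110 (represents -618)


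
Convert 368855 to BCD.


Each digit → 4-bit binary:
  3 → 0011
  6 → 0110
  8 → 1000
  8 → 1000
  5 → 0101
  5 → 0101
= 0011 0110 1000 1000 0101 0101


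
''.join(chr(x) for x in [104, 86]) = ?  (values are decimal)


Codes (decimal): 104 86
Per-code ASCII lookup:
  104  (range 97-122: lowercase, 104 - 97 = 7) → 'h'
  86  (range 65-90: uppercase, 86 - 65 = 21) → 'V'
= 'hV'


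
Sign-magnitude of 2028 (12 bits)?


Sign bit: 0 (positive)
Magnitude: 2028 = 11111101100
= 011111101100


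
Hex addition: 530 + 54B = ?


Align and add column by column (LSB to MSB, each column mod 16 with carry):
  0530
+ 054B
  ----
  col 0: 0(0) + B(11) + 0 (carry in) = 11 → B(11), carry out 0
  col 1: 3(3) + 4(4) + 0 (carry in) = 7 → 7(7), carry out 0
  col 2: 5(5) + 5(5) + 0 (carry in) = 10 → A(10), carry out 0
  col 3: 0(0) + 0(0) + 0 (carry in) = 0 → 0(0), carry out 0
Reading digits MSB→LSB: 0A7B
Strip leading zeros: A7B
= 0xA7B


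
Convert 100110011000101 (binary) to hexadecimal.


Group into 4-bit nibbles: 0100110011000101
  0100 = 4
  1100 = C
  1100 = C
  0101 = 5
= 0x4CC5


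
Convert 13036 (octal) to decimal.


Positional values:
Position 0: 6 × 8^0 = 6
Position 1: 3 × 8^1 = 24
Position 2: 0 × 8^2 = 0
Position 3: 3 × 8^3 = 1536
Position 4: 1 × 8^4 = 4096
Sum = 6 + 24 + 0 + 1536 + 4096
= 5662


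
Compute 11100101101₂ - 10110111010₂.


Align and subtract column by column (LSB to MSB, borrowing when needed):
  11100101101
- 10110111010
  -----------
  col 0: (1 - 0 borrow-in) - 0 → 1 - 0 = 1, borrow out 0
  col 1: (0 - 0 borrow-in) - 1 → borrow from next column: (0+2) - 1 = 1, borrow out 1
  col 2: (1 - 1 borrow-in) - 0 → 0 - 0 = 0, borrow out 0
  col 3: (1 - 0 borrow-in) - 1 → 1 - 1 = 0, borrow out 0
  col 4: (0 - 0 borrow-in) - 1 → borrow from next column: (0+2) - 1 = 1, borrow out 1
  col 5: (1 - 1 borrow-in) - 1 → borrow from next column: (0+2) - 1 = 1, borrow out 1
  col 6: (0 - 1 borrow-in) - 0 → borrow from next column: (-1+2) - 0 = 1, borrow out 1
  col 7: (0 - 1 borrow-in) - 1 → borrow from next column: (-1+2) - 1 = 0, borrow out 1
  col 8: (1 - 1 borrow-in) - 1 → borrow from next column: (0+2) - 1 = 1, borrow out 1
  col 9: (1 - 1 borrow-in) - 0 → 0 - 0 = 0, borrow out 0
  col 10: (1 - 0 borrow-in) - 1 → 1 - 1 = 0, borrow out 0
Reading bits MSB→LSB: 00101110011
Strip leading zeros: 101110011
= 101110011


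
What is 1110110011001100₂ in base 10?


Positional values:
Bit 2: 1 × 2^2 = 4
Bit 3: 1 × 2^3 = 8
Bit 6: 1 × 2^6 = 64
Bit 7: 1 × 2^7 = 128
Bit 10: 1 × 2^10 = 1024
Bit 11: 1 × 2^11 = 2048
Bit 13: 1 × 2^13 = 8192
Bit 14: 1 × 2^14 = 16384
Bit 15: 1 × 2^15 = 32768
Sum = 4 + 8 + 64 + 128 + 1024 + 2048 + 8192 + 16384 + 32768
= 60620


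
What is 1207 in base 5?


Divide by 5 repeatedly:
1207 ÷ 5 = 241 remainder 2
241 ÷ 5 = 48 remainder 1
48 ÷ 5 = 9 remainder 3
9 ÷ 5 = 1 remainder 4
1 ÷ 5 = 0 remainder 1
Reading remainders bottom-up:
= 14312


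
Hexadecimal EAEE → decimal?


Positional values:
Position 0: E × 16^0 = 14 × 1 = 14
Position 1: E × 16^1 = 14 × 16 = 224
Position 2: A × 16^2 = 10 × 256 = 2560
Position 3: E × 16^3 = 14 × 4096 = 57344
Sum = 14 + 224 + 2560 + 57344
= 60142


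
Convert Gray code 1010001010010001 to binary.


Gray code: 1010001010010001
MSB stays the same: 1
Each subsequent bit = prev_binary XOR current_gray:
  B[1] = 1 XOR 0 = 1
  B[2] = 1 XOR 1 = 0
  B[3] = 0 XOR 0 = 0
  B[4] = 0 XOR 0 = 0
  B[5] = 0 XOR 0 = 0
  B[6] = 0 XOR 1 = 1
  B[7] = 1 XOR 0 = 1
  B[8] = 1 XOR 1 = 0
  B[9] = 0 XOR 0 = 0
  B[10] = 0 XOR 0 = 0
  B[11] = 0 XOR 1 = 1
  B[12] = 1 XOR 0 = 1
  B[13] = 1 XOR 0 = 1
  B[14] = 1 XOR 0 = 1
  B[15] = 1 XOR 1 = 0
= 1100001100011110 (49950 decimal)


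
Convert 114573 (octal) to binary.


Each octal digit → 3 binary bits:
  1 = 001
  1 = 001
  4 = 100
  5 = 101
  7 = 111
  3 = 011
Concatenate: 001 001 100 101 111 011
= 001001100101111011


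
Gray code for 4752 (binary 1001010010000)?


Binary: 1001010010000
Gray code: G = B XOR (B >> 1)
B >> 1 = 0100101001000
1001010010000 XOR 0100101001000:
  1 XOR 0 = 1
  0 XOR 1 = 1
  0 XOR 0 = 0
  1 XOR 0 = 1
  0 XOR 1 = 1
  1 XOR 0 = 1
  0 XOR 1 = 1
  0 XOR 0 = 0
  1 XOR 0 = 1
  0 XOR 1 = 1
  0 XOR 0 = 0
  0 XOR 0 = 0
  0 XOR 0 = 0
= 1101111011000


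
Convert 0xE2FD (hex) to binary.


Each hex digit → 4 binary bits:
  E = 1110
  2 = 0010
  F = 1111
  D = 1101
Concatenate: 1110 0010 1111 1101
= 1110001011111101


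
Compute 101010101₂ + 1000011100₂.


Align and add column by column (LSB to MSB, carry propagating):
  00101010101
+ 01000011100
  -----------
  col 0: 1 + 0 + 0 (carry in) = 1 → bit 1, carry out 0
  col 1: 0 + 0 + 0 (carry in) = 0 → bit 0, carry out 0
  col 2: 1 + 1 + 0 (carry in) = 2 → bit 0, carry out 1
  col 3: 0 + 1 + 1 (carry in) = 2 → bit 0, carry out 1
  col 4: 1 + 1 + 1 (carry in) = 3 → bit 1, carry out 1
  col 5: 0 + 0 + 1 (carry in) = 1 → bit 1, carry out 0
  col 6: 1 + 0 + 0 (carry in) = 1 → bit 1, carry out 0
  col 7: 0 + 0 + 0 (carry in) = 0 → bit 0, carry out 0
  col 8: 1 + 0 + 0 (carry in) = 1 → bit 1, carry out 0
  col 9: 0 + 1 + 0 (carry in) = 1 → bit 1, carry out 0
  col 10: 0 + 0 + 0 (carry in) = 0 → bit 0, carry out 0
Reading bits MSB→LSB: 01101110001
Strip leading zeros: 1101110001
= 1101110001


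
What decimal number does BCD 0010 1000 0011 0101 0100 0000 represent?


Each 4-bit group → digit:
  0010 → 2
  1000 → 8
  0011 → 3
  0101 → 5
  0100 → 4
  0000 → 0
= 283540


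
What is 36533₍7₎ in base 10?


Positional values (base 7):
  3 × 7^0 = 3 × 1 = 3
  3 × 7^1 = 3 × 7 = 21
  5 × 7^2 = 5 × 49 = 245
  6 × 7^3 = 6 × 343 = 2058
  3 × 7^4 = 3 × 2401 = 7203
Sum = 3 + 21 + 245 + 2058 + 7203
= 9530


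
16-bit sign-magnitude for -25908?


Sign bit: 1 (negative)
Magnitude: 25908 = 110010100110100
= 1110010100110100


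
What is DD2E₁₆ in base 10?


Positional values:
Position 0: E × 16^0 = 14 × 1 = 14
Position 1: 2 × 16^1 = 2 × 16 = 32
Position 2: D × 16^2 = 13 × 256 = 3328
Position 3: D × 16^3 = 13 × 4096 = 53248
Sum = 14 + 32 + 3328 + 53248
= 56622


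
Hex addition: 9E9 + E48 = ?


Align and add column by column (LSB to MSB, each column mod 16 with carry):
  09E9
+ 0E48
  ----
  col 0: 9(9) + 8(8) + 0 (carry in) = 17 → 1(1), carry out 1
  col 1: E(14) + 4(4) + 1 (carry in) = 19 → 3(3), carry out 1
  col 2: 9(9) + E(14) + 1 (carry in) = 24 → 8(8), carry out 1
  col 3: 0(0) + 0(0) + 1 (carry in) = 1 → 1(1), carry out 0
Reading digits MSB→LSB: 1831
Strip leading zeros: 1831
= 0x1831


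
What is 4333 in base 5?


Divide by 5 repeatedly:
4333 ÷ 5 = 866 remainder 3
866 ÷ 5 = 173 remainder 1
173 ÷ 5 = 34 remainder 3
34 ÷ 5 = 6 remainder 4
6 ÷ 5 = 1 remainder 1
1 ÷ 5 = 0 remainder 1
Reading remainders bottom-up:
= 114313


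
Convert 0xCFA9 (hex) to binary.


Each hex digit → 4 binary bits:
  C = 1100
  F = 1111
  A = 1010
  9 = 1001
Concatenate: 1100 1111 1010 1001
= 1100111110101001


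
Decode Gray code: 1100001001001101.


Gray code: 1100001001001101
MSB stays the same: 1
Each subsequent bit = prev_binary XOR current_gray:
  B[1] = 1 XOR 1 = 0
  B[2] = 0 XOR 0 = 0
  B[3] = 0 XOR 0 = 0
  B[4] = 0 XOR 0 = 0
  B[5] = 0 XOR 0 = 0
  B[6] = 0 XOR 1 = 1
  B[7] = 1 XOR 0 = 1
  B[8] = 1 XOR 0 = 1
  B[9] = 1 XOR 1 = 0
  B[10] = 0 XOR 0 = 0
  B[11] = 0 XOR 0 = 0
  B[12] = 0 XOR 1 = 1
  B[13] = 1 XOR 1 = 0
  B[14] = 0 XOR 0 = 0
  B[15] = 0 XOR 1 = 1
= 1000001110001001 (33673 decimal)


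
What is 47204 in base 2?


Divide by 2 repeatedly:
47204 ÷ 2 = 23602 remainder 0
23602 ÷ 2 = 11801 remainder 0
11801 ÷ 2 = 5900 remainder 1
5900 ÷ 2 = 2950 remainder 0
2950 ÷ 2 = 1475 remainder 0
1475 ÷ 2 = 737 remainder 1
737 ÷ 2 = 368 remainder 1
368 ÷ 2 = 184 remainder 0
184 ÷ 2 = 92 remainder 0
92 ÷ 2 = 46 remainder 0
46 ÷ 2 = 23 remainder 0
23 ÷ 2 = 11 remainder 1
11 ÷ 2 = 5 remainder 1
5 ÷ 2 = 2 remainder 1
2 ÷ 2 = 1 remainder 0
1 ÷ 2 = 0 remainder 1
Reading remainders bottom-up:
= 1011100001100100


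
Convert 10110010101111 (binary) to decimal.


Positional values:
Bit 0: 1 × 2^0 = 1
Bit 1: 1 × 2^1 = 2
Bit 2: 1 × 2^2 = 4
Bit 3: 1 × 2^3 = 8
Bit 5: 1 × 2^5 = 32
Bit 7: 1 × 2^7 = 128
Bit 10: 1 × 2^10 = 1024
Bit 11: 1 × 2^11 = 2048
Bit 13: 1 × 2^13 = 8192
Sum = 1 + 2 + 4 + 8 + 32 + 128 + 1024 + 2048 + 8192
= 11439


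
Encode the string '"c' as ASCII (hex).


String: '"c'  (2 characters)
Per-character ASCII lookup:
  '"': special character: '"' = 34 → 0x22
  'c': lowercase starts at 97: 'c' = 97 + 2 = 99 → 0x63
= 0x22 0x63


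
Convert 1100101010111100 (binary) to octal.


Group into 3-bit groups: 001100101010111100
  001 = 1
  100 = 4
  101 = 5
  010 = 2
  111 = 7
  100 = 4
= 0o145274


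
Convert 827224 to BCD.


Each digit → 4-bit binary:
  8 → 1000
  2 → 0010
  7 → 0111
  2 → 0010
  2 → 0010
  4 → 0100
= 1000 0010 0111 0010 0010 0100


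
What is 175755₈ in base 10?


Positional values:
Position 0: 5 × 8^0 = 5
Position 1: 5 × 8^1 = 40
Position 2: 7 × 8^2 = 448
Position 3: 5 × 8^3 = 2560
Position 4: 7 × 8^4 = 28672
Position 5: 1 × 8^5 = 32768
Sum = 5 + 40 + 448 + 2560 + 28672 + 32768
= 64493


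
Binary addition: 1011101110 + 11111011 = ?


Align and add column by column (LSB to MSB, carry propagating):
  01011101110
+ 00011111011
  -----------
  col 0: 0 + 1 + 0 (carry in) = 1 → bit 1, carry out 0
  col 1: 1 + 1 + 0 (carry in) = 2 → bit 0, carry out 1
  col 2: 1 + 0 + 1 (carry in) = 2 → bit 0, carry out 1
  col 3: 1 + 1 + 1 (carry in) = 3 → bit 1, carry out 1
  col 4: 0 + 1 + 1 (carry in) = 2 → bit 0, carry out 1
  col 5: 1 + 1 + 1 (carry in) = 3 → bit 1, carry out 1
  col 6: 1 + 1 + 1 (carry in) = 3 → bit 1, carry out 1
  col 7: 1 + 1 + 1 (carry in) = 3 → bit 1, carry out 1
  col 8: 0 + 0 + 1 (carry in) = 1 → bit 1, carry out 0
  col 9: 1 + 0 + 0 (carry in) = 1 → bit 1, carry out 0
  col 10: 0 + 0 + 0 (carry in) = 0 → bit 0, carry out 0
Reading bits MSB→LSB: 01111101001
Strip leading zeros: 1111101001
= 1111101001


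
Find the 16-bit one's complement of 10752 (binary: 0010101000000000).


Original: 0010101000000000
Invert all bits:
  bit 0: 0 → 1
  bit 1: 0 → 1
  bit 2: 1 → 0
  bit 3: 0 → 1
  bit 4: 1 → 0
  bit 5: 0 → 1
  bit 6: 1 → 0
  bit 7: 0 → 1
  bit 8: 0 → 1
  bit 9: 0 → 1
  bit 10: 0 → 1
  bit 11: 0 → 1
  bit 12: 0 → 1
  bit 13: 0 → 1
  bit 14: 0 → 1
  bit 15: 0 → 1
= 1101010111111111


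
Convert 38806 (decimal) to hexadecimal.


Divide by 16 repeatedly:
38806 ÷ 16 = 2425 remainder 6 (6)
2425 ÷ 16 = 151 remainder 9 (9)
151 ÷ 16 = 9 remainder 7 (7)
9 ÷ 16 = 0 remainder 9 (9)
Reading remainders bottom-up:
= 0x9796


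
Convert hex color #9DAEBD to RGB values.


Hex: #9DAEBD
R = 9D₁₆ = 157
G = AE₁₆ = 174
B = BD₁₆ = 189
= RGB(157, 174, 189)


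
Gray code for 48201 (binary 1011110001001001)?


Binary: 1011110001001001
Gray code: G = B XOR (B >> 1)
B >> 1 = 0101111000100100
1011110001001001 XOR 0101111000100100:
  1 XOR 0 = 1
  0 XOR 1 = 1
  1 XOR 0 = 1
  1 XOR 1 = 0
  1 XOR 1 = 0
  1 XOR 1 = 0
  0 XOR 1 = 1
  0 XOR 0 = 0
  0 XOR 0 = 0
  1 XOR 0 = 1
  0 XOR 1 = 1
  0 XOR 0 = 0
  1 XOR 0 = 1
  0 XOR 1 = 1
  0 XOR 0 = 0
  1 XOR 0 = 1
= 1110001001101101


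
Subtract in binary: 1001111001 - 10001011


Align and subtract column by column (LSB to MSB, borrowing when needed):
  1001111001
- 0010001011
  ----------
  col 0: (1 - 0 borrow-in) - 1 → 1 - 1 = 0, borrow out 0
  col 1: (0 - 0 borrow-in) - 1 → borrow from next column: (0+2) - 1 = 1, borrow out 1
  col 2: (0 - 1 borrow-in) - 0 → borrow from next column: (-1+2) - 0 = 1, borrow out 1
  col 3: (1 - 1 borrow-in) - 1 → borrow from next column: (0+2) - 1 = 1, borrow out 1
  col 4: (1 - 1 borrow-in) - 0 → 0 - 0 = 0, borrow out 0
  col 5: (1 - 0 borrow-in) - 0 → 1 - 0 = 1, borrow out 0
  col 6: (1 - 0 borrow-in) - 0 → 1 - 0 = 1, borrow out 0
  col 7: (0 - 0 borrow-in) - 1 → borrow from next column: (0+2) - 1 = 1, borrow out 1
  col 8: (0 - 1 borrow-in) - 0 → borrow from next column: (-1+2) - 0 = 1, borrow out 1
  col 9: (1 - 1 borrow-in) - 0 → 0 - 0 = 0, borrow out 0
Reading bits MSB→LSB: 0111101110
Strip leading zeros: 111101110
= 111101110


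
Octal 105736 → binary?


Each octal digit → 3 binary bits:
  1 = 001
  0 = 000
  5 = 101
  7 = 111
  3 = 011
  6 = 110
Concatenate: 001 000 101 111 011 110
= 001000101111011110


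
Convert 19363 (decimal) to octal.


Divide by 8 repeatedly:
19363 ÷ 8 = 2420 remainder 3
2420 ÷ 8 = 302 remainder 4
302 ÷ 8 = 37 remainder 6
37 ÷ 8 = 4 remainder 5
4 ÷ 8 = 0 remainder 4
Reading remainders bottom-up:
= 0o45643


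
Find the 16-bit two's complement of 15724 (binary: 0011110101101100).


Original: 0011110101101100
Step 1 - Invert all bits: 1100001010010011
Step 2 - Add 1: 1100001010010011 + 1
= 1100001010010100 (represents -15724)


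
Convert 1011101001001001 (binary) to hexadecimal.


Group into 4-bit nibbles: 1011101001001001
  1011 = B
  1010 = A
  0100 = 4
  1001 = 9
= 0xBA49


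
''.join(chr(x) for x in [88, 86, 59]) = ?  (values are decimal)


Codes (decimal): 88 86 59
Per-code ASCII lookup:
  88  (range 65-90: uppercase, 88 - 65 = 23) → 'X'
  86  (range 65-90: uppercase, 86 - 65 = 21) → 'V'
  59  (special character) → ';'
= 'XV;'


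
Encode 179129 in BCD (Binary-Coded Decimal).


Each digit → 4-bit binary:
  1 → 0001
  7 → 0111
  9 → 1001
  1 → 0001
  2 → 0010
  9 → 1001
= 0001 0111 1001 0001 0010 1001


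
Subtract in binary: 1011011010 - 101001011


Align and subtract column by column (LSB to MSB, borrowing when needed):
  1011011010
- 0101001011
  ----------
  col 0: (0 - 0 borrow-in) - 1 → borrow from next column: (0+2) - 1 = 1, borrow out 1
  col 1: (1 - 1 borrow-in) - 1 → borrow from next column: (0+2) - 1 = 1, borrow out 1
  col 2: (0 - 1 borrow-in) - 0 → borrow from next column: (-1+2) - 0 = 1, borrow out 1
  col 3: (1 - 1 borrow-in) - 1 → borrow from next column: (0+2) - 1 = 1, borrow out 1
  col 4: (1 - 1 borrow-in) - 0 → 0 - 0 = 0, borrow out 0
  col 5: (0 - 0 borrow-in) - 0 → 0 - 0 = 0, borrow out 0
  col 6: (1 - 0 borrow-in) - 1 → 1 - 1 = 0, borrow out 0
  col 7: (1 - 0 borrow-in) - 0 → 1 - 0 = 1, borrow out 0
  col 8: (0 - 0 borrow-in) - 1 → borrow from next column: (0+2) - 1 = 1, borrow out 1
  col 9: (1 - 1 borrow-in) - 0 → 0 - 0 = 0, borrow out 0
Reading bits MSB→LSB: 0110001111
Strip leading zeros: 110001111
= 110001111


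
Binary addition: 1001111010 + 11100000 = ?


Align and add column by column (LSB to MSB, carry propagating):
  01001111010
+ 00011100000
  -----------
  col 0: 0 + 0 + 0 (carry in) = 0 → bit 0, carry out 0
  col 1: 1 + 0 + 0 (carry in) = 1 → bit 1, carry out 0
  col 2: 0 + 0 + 0 (carry in) = 0 → bit 0, carry out 0
  col 3: 1 + 0 + 0 (carry in) = 1 → bit 1, carry out 0
  col 4: 1 + 0 + 0 (carry in) = 1 → bit 1, carry out 0
  col 5: 1 + 1 + 0 (carry in) = 2 → bit 0, carry out 1
  col 6: 1 + 1 + 1 (carry in) = 3 → bit 1, carry out 1
  col 7: 0 + 1 + 1 (carry in) = 2 → bit 0, carry out 1
  col 8: 0 + 0 + 1 (carry in) = 1 → bit 1, carry out 0
  col 9: 1 + 0 + 0 (carry in) = 1 → bit 1, carry out 0
  col 10: 0 + 0 + 0 (carry in) = 0 → bit 0, carry out 0
Reading bits MSB→LSB: 01101011010
Strip leading zeros: 1101011010
= 1101011010


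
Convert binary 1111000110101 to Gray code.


Binary: 1111000110101
Gray code: G = B XOR (B >> 1)
B >> 1 = 0111100011010
1111000110101 XOR 0111100011010:
  1 XOR 0 = 1
  1 XOR 1 = 0
  1 XOR 1 = 0
  1 XOR 1 = 0
  0 XOR 1 = 1
  0 XOR 0 = 0
  0 XOR 0 = 0
  1 XOR 0 = 1
  1 XOR 1 = 0
  0 XOR 1 = 1
  1 XOR 0 = 1
  0 XOR 1 = 1
  1 XOR 0 = 1
= 1000100101111


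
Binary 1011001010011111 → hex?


Group into 4-bit nibbles: 1011001010011111
  1011 = B
  0010 = 2
  1001 = 9
  1111 = F
= 0xB29F


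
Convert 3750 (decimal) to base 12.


Divide by 12 repeatedly:
3750 ÷ 12 = 312 remainder 6
312 ÷ 12 = 26 remainder 0
26 ÷ 12 = 2 remainder 2
2 ÷ 12 = 0 remainder 2
Reading remainders bottom-up:
= 2206


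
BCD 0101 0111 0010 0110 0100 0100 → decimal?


Each 4-bit group → digit:
  0101 → 5
  0111 → 7
  0010 → 2
  0110 → 6
  0100 → 4
  0100 → 4
= 572644


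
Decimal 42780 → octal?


Divide by 8 repeatedly:
42780 ÷ 8 = 5347 remainder 4
5347 ÷ 8 = 668 remainder 3
668 ÷ 8 = 83 remainder 4
83 ÷ 8 = 10 remainder 3
10 ÷ 8 = 1 remainder 2
1 ÷ 8 = 0 remainder 1
Reading remainders bottom-up:
= 0o123434


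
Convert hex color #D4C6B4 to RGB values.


Hex: #D4C6B4
R = D4₁₆ = 212
G = C6₁₆ = 198
B = B4₁₆ = 180
= RGB(212, 198, 180)


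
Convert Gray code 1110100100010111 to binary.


Gray code: 1110100100010111
MSB stays the same: 1
Each subsequent bit = prev_binary XOR current_gray:
  B[1] = 1 XOR 1 = 0
  B[2] = 0 XOR 1 = 1
  B[3] = 1 XOR 0 = 1
  B[4] = 1 XOR 1 = 0
  B[5] = 0 XOR 0 = 0
  B[6] = 0 XOR 0 = 0
  B[7] = 0 XOR 1 = 1
  B[8] = 1 XOR 0 = 1
  B[9] = 1 XOR 0 = 1
  B[10] = 1 XOR 0 = 1
  B[11] = 1 XOR 1 = 0
  B[12] = 0 XOR 0 = 0
  B[13] = 0 XOR 1 = 1
  B[14] = 1 XOR 1 = 0
  B[15] = 0 XOR 1 = 1
= 1011000111100101 (45541 decimal)


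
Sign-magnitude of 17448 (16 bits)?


Sign bit: 0 (positive)
Magnitude: 17448 = 100010000101000
= 0100010000101000


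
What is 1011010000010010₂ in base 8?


Group into 3-bit groups: 001011010000010010
  001 = 1
  011 = 3
  010 = 2
  000 = 0
  010 = 2
  010 = 2
= 0o132022


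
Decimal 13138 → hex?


Divide by 16 repeatedly:
13138 ÷ 16 = 821 remainder 2 (2)
821 ÷ 16 = 51 remainder 5 (5)
51 ÷ 16 = 3 remainder 3 (3)
3 ÷ 16 = 0 remainder 3 (3)
Reading remainders bottom-up:
= 0x3352


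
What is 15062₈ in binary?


Each octal digit → 3 binary bits:
  1 = 001
  5 = 101
  0 = 000
  6 = 110
  2 = 010
Concatenate: 001 101 000 110 010
= 001101000110010


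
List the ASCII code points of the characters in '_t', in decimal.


String: '_t'  (2 characters)
Per-character ASCII lookup:
  '_': special character: '_' = 95
  't': lowercase starts at 97: 't' = 97 + 19 = 116
= 95 116


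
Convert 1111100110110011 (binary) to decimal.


Positional values:
Bit 0: 1 × 2^0 = 1
Bit 1: 1 × 2^1 = 2
Bit 4: 1 × 2^4 = 16
Bit 5: 1 × 2^5 = 32
Bit 7: 1 × 2^7 = 128
Bit 8: 1 × 2^8 = 256
Bit 11: 1 × 2^11 = 2048
Bit 12: 1 × 2^12 = 4096
Bit 13: 1 × 2^13 = 8192
Bit 14: 1 × 2^14 = 16384
Bit 15: 1 × 2^15 = 32768
Sum = 1 + 2 + 16 + 32 + 128 + 256 + 2048 + 4096 + 8192 + 16384 + 32768
= 63923


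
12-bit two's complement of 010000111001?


Original: 010000111001
Step 1 - Invert all bits: 101111000110
Step 2 - Add 1: 101111000110 + 1
= 101111000111 (represents -1081)


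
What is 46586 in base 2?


Divide by 2 repeatedly:
46586 ÷ 2 = 23293 remainder 0
23293 ÷ 2 = 11646 remainder 1
11646 ÷ 2 = 5823 remainder 0
5823 ÷ 2 = 2911 remainder 1
2911 ÷ 2 = 1455 remainder 1
1455 ÷ 2 = 727 remainder 1
727 ÷ 2 = 363 remainder 1
363 ÷ 2 = 181 remainder 1
181 ÷ 2 = 90 remainder 1
90 ÷ 2 = 45 remainder 0
45 ÷ 2 = 22 remainder 1
22 ÷ 2 = 11 remainder 0
11 ÷ 2 = 5 remainder 1
5 ÷ 2 = 2 remainder 1
2 ÷ 2 = 1 remainder 0
1 ÷ 2 = 0 remainder 1
Reading remainders bottom-up:
= 1011010111111010


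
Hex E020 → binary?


Each hex digit → 4 binary bits:
  E = 1110
  0 = 0000
  2 = 0010
  0 = 0000
Concatenate: 1110 0000 0010 0000
= 1110000000100000


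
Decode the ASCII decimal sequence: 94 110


Codes (decimal): 94 110
Per-code ASCII lookup:
  94  (special character) → '^'
  110  (range 97-122: lowercase, 110 - 97 = 13) → 'n'
= '^n'


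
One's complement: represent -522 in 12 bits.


Original: 001000001010
Invert all bits:
  bit 0: 0 → 1
  bit 1: 0 → 1
  bit 2: 1 → 0
  bit 3: 0 → 1
  bit 4: 0 → 1
  bit 5: 0 → 1
  bit 6: 0 → 1
  bit 7: 0 → 1
  bit 8: 1 → 0
  bit 9: 0 → 1
  bit 10: 1 → 0
  bit 11: 0 → 1
= 110111110101


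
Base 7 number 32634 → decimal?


Positional values (base 7):
  4 × 7^0 = 4 × 1 = 4
  3 × 7^1 = 3 × 7 = 21
  6 × 7^2 = 6 × 49 = 294
  2 × 7^3 = 2 × 343 = 686
  3 × 7^4 = 3 × 2401 = 7203
Sum = 4 + 21 + 294 + 686 + 7203
= 8208


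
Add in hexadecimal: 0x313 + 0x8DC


Align and add column by column (LSB to MSB, each column mod 16 with carry):
  0313
+ 08DC
  ----
  col 0: 3(3) + C(12) + 0 (carry in) = 15 → F(15), carry out 0
  col 1: 1(1) + D(13) + 0 (carry in) = 14 → E(14), carry out 0
  col 2: 3(3) + 8(8) + 0 (carry in) = 11 → B(11), carry out 0
  col 3: 0(0) + 0(0) + 0 (carry in) = 0 → 0(0), carry out 0
Reading digits MSB→LSB: 0BEF
Strip leading zeros: BEF
= 0xBEF


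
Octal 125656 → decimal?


Positional values:
Position 0: 6 × 8^0 = 6
Position 1: 5 × 8^1 = 40
Position 2: 6 × 8^2 = 384
Position 3: 5 × 8^3 = 2560
Position 4: 2 × 8^4 = 8192
Position 5: 1 × 8^5 = 32768
Sum = 6 + 40 + 384 + 2560 + 8192 + 32768
= 43950


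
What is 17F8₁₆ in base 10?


Positional values:
Position 0: 8 × 16^0 = 8 × 1 = 8
Position 1: F × 16^1 = 15 × 16 = 240
Position 2: 7 × 16^2 = 7 × 256 = 1792
Position 3: 1 × 16^3 = 1 × 4096 = 4096
Sum = 8 + 240 + 1792 + 4096
= 6136


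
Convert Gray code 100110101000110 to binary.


Gray code: 100110101000110
MSB stays the same: 1
Each subsequent bit = prev_binary XOR current_gray:
  B[1] = 1 XOR 0 = 1
  B[2] = 1 XOR 0 = 1
  B[3] = 1 XOR 1 = 0
  B[4] = 0 XOR 1 = 1
  B[5] = 1 XOR 0 = 1
  B[6] = 1 XOR 1 = 0
  B[7] = 0 XOR 0 = 0
  B[8] = 0 XOR 1 = 1
  B[9] = 1 XOR 0 = 1
  B[10] = 1 XOR 0 = 1
  B[11] = 1 XOR 0 = 1
  B[12] = 1 XOR 1 = 0
  B[13] = 0 XOR 1 = 1
  B[14] = 1 XOR 0 = 1
= 111011001111011 (30331 decimal)


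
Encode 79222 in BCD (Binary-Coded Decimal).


Each digit → 4-bit binary:
  7 → 0111
  9 → 1001
  2 → 0010
  2 → 0010
  2 → 0010
= 0111 1001 0010 0010 0010


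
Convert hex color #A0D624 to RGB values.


Hex: #A0D624
R = A0₁₆ = 160
G = D6₁₆ = 214
B = 24₁₆ = 36
= RGB(160, 214, 36)


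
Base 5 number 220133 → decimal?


Positional values (base 5):
  3 × 5^0 = 3 × 1 = 3
  3 × 5^1 = 3 × 5 = 15
  1 × 5^2 = 1 × 25 = 25
  0 × 5^3 = 0 × 125 = 0
  2 × 5^4 = 2 × 625 = 1250
  2 × 5^5 = 2 × 3125 = 6250
Sum = 3 + 15 + 25 + 0 + 1250 + 6250
= 7543


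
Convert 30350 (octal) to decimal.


Positional values:
Position 0: 0 × 8^0 = 0
Position 1: 5 × 8^1 = 40
Position 2: 3 × 8^2 = 192
Position 3: 0 × 8^3 = 0
Position 4: 3 × 8^4 = 12288
Sum = 0 + 40 + 192 + 0 + 12288
= 12520


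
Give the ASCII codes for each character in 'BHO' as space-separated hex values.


String: 'BHO'  (3 characters)
Per-character ASCII lookup:
  'B': uppercase starts at 65: 'B' = 65 + 1 = 66 → 0x42
  'H': uppercase starts at 65: 'H' = 65 + 7 = 72 → 0x48
  'O': uppercase starts at 65: 'O' = 65 + 14 = 79 → 0x4F
= 0x42 0x48 0x4F


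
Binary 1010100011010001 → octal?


Group into 3-bit groups: 001010100011010001
  001 = 1
  010 = 2
  100 = 4
  011 = 3
  010 = 2
  001 = 1
= 0o124321


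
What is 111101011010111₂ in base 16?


Group into 4-bit nibbles: 0111101011010111
  0111 = 7
  1010 = A
  1101 = D
  0111 = 7
= 0x7AD7


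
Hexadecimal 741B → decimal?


Positional values:
Position 0: B × 16^0 = 11 × 1 = 11
Position 1: 1 × 16^1 = 1 × 16 = 16
Position 2: 4 × 16^2 = 4 × 256 = 1024
Position 3: 7 × 16^3 = 7 × 4096 = 28672
Sum = 11 + 16 + 1024 + 28672
= 29723


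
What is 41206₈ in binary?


Each octal digit → 3 binary bits:
  4 = 100
  1 = 001
  2 = 010
  0 = 000
  6 = 110
Concatenate: 100 001 010 000 110
= 100001010000110


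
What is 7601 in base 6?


Divide by 6 repeatedly:
7601 ÷ 6 = 1266 remainder 5
1266 ÷ 6 = 211 remainder 0
211 ÷ 6 = 35 remainder 1
35 ÷ 6 = 5 remainder 5
5 ÷ 6 = 0 remainder 5
Reading remainders bottom-up:
= 55105


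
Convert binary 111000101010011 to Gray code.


Binary: 111000101010011
Gray code: G = B XOR (B >> 1)
B >> 1 = 011100010101001
111000101010011 XOR 011100010101001:
  1 XOR 0 = 1
  1 XOR 1 = 0
  1 XOR 1 = 0
  0 XOR 1 = 1
  0 XOR 0 = 0
  0 XOR 0 = 0
  1 XOR 0 = 1
  0 XOR 1 = 1
  1 XOR 0 = 1
  0 XOR 1 = 1
  1 XOR 0 = 1
  0 XOR 1 = 1
  0 XOR 0 = 0
  1 XOR 0 = 1
  1 XOR 1 = 0
= 100100111111010


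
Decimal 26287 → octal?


Divide by 8 repeatedly:
26287 ÷ 8 = 3285 remainder 7
3285 ÷ 8 = 410 remainder 5
410 ÷ 8 = 51 remainder 2
51 ÷ 8 = 6 remainder 3
6 ÷ 8 = 0 remainder 6
Reading remainders bottom-up:
= 0o63257


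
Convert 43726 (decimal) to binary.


Divide by 2 repeatedly:
43726 ÷ 2 = 21863 remainder 0
21863 ÷ 2 = 10931 remainder 1
10931 ÷ 2 = 5465 remainder 1
5465 ÷ 2 = 2732 remainder 1
2732 ÷ 2 = 1366 remainder 0
1366 ÷ 2 = 683 remainder 0
683 ÷ 2 = 341 remainder 1
341 ÷ 2 = 170 remainder 1
170 ÷ 2 = 85 remainder 0
85 ÷ 2 = 42 remainder 1
42 ÷ 2 = 21 remainder 0
21 ÷ 2 = 10 remainder 1
10 ÷ 2 = 5 remainder 0
5 ÷ 2 = 2 remainder 1
2 ÷ 2 = 1 remainder 0
1 ÷ 2 = 0 remainder 1
Reading remainders bottom-up:
= 1010101011001110


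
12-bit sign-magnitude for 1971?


Sign bit: 0 (positive)
Magnitude: 1971 = 11110110011
= 011110110011


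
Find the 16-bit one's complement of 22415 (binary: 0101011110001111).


Original: 0101011110001111
Invert all bits:
  bit 0: 0 → 1
  bit 1: 1 → 0
  bit 2: 0 → 1
  bit 3: 1 → 0
  bit 4: 0 → 1
  bit 5: 1 → 0
  bit 6: 1 → 0
  bit 7: 1 → 0
  bit 8: 1 → 0
  bit 9: 0 → 1
  bit 10: 0 → 1
  bit 11: 0 → 1
  bit 12: 1 → 0
  bit 13: 1 → 0
  bit 14: 1 → 0
  bit 15: 1 → 0
= 1010100001110000


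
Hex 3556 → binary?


Each hex digit → 4 binary bits:
  3 = 0011
  5 = 0101
  5 = 0101
  6 = 0110
Concatenate: 0011 0101 0101 0110
= 0011010101010110


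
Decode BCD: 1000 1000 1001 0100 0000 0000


Each 4-bit group → digit:
  1000 → 8
  1000 → 8
  1001 → 9
  0100 → 4
  0000 → 0
  0000 → 0
= 889400


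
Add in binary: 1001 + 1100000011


Align and add column by column (LSB to MSB, carry propagating):
  00000001001
+ 01100000011
  -----------
  col 0: 1 + 1 + 0 (carry in) = 2 → bit 0, carry out 1
  col 1: 0 + 1 + 1 (carry in) = 2 → bit 0, carry out 1
  col 2: 0 + 0 + 1 (carry in) = 1 → bit 1, carry out 0
  col 3: 1 + 0 + 0 (carry in) = 1 → bit 1, carry out 0
  col 4: 0 + 0 + 0 (carry in) = 0 → bit 0, carry out 0
  col 5: 0 + 0 + 0 (carry in) = 0 → bit 0, carry out 0
  col 6: 0 + 0 + 0 (carry in) = 0 → bit 0, carry out 0
  col 7: 0 + 0 + 0 (carry in) = 0 → bit 0, carry out 0
  col 8: 0 + 1 + 0 (carry in) = 1 → bit 1, carry out 0
  col 9: 0 + 1 + 0 (carry in) = 1 → bit 1, carry out 0
  col 10: 0 + 0 + 0 (carry in) = 0 → bit 0, carry out 0
Reading bits MSB→LSB: 01100001100
Strip leading zeros: 1100001100
= 1100001100


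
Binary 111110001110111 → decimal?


Positional values:
Bit 0: 1 × 2^0 = 1
Bit 1: 1 × 2^1 = 2
Bit 2: 1 × 2^2 = 4
Bit 4: 1 × 2^4 = 16
Bit 5: 1 × 2^5 = 32
Bit 6: 1 × 2^6 = 64
Bit 10: 1 × 2^10 = 1024
Bit 11: 1 × 2^11 = 2048
Bit 12: 1 × 2^12 = 4096
Bit 13: 1 × 2^13 = 8192
Bit 14: 1 × 2^14 = 16384
Sum = 1 + 2 + 4 + 16 + 32 + 64 + 1024 + 2048 + 4096 + 8192 + 16384
= 31863


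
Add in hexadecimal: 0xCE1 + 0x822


Align and add column by column (LSB to MSB, each column mod 16 with carry):
  0CE1
+ 0822
  ----
  col 0: 1(1) + 2(2) + 0 (carry in) = 3 → 3(3), carry out 0
  col 1: E(14) + 2(2) + 0 (carry in) = 16 → 0(0), carry out 1
  col 2: C(12) + 8(8) + 1 (carry in) = 21 → 5(5), carry out 1
  col 3: 0(0) + 0(0) + 1 (carry in) = 1 → 1(1), carry out 0
Reading digits MSB→LSB: 1503
Strip leading zeros: 1503
= 0x1503


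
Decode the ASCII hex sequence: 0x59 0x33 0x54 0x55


Codes (hex): 0x59 0x33 0x54 0x55
Per-code ASCII lookup:
  0x59 = 89  (range 65-90: uppercase, 89 - 65 = 24) → 'Y'
  0x33 = 51  (range 48-57: digits, 51 - 48 = 3) → '3'
  0x54 = 84  (range 65-90: uppercase, 84 - 65 = 19) → 'T'
  0x55 = 85  (range 65-90: uppercase, 85 - 65 = 20) → 'U'
= 'Y3TU'


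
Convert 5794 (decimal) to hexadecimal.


Divide by 16 repeatedly:
5794 ÷ 16 = 362 remainder 2 (2)
362 ÷ 16 = 22 remainder 10 (A)
22 ÷ 16 = 1 remainder 6 (6)
1 ÷ 16 = 0 remainder 1 (1)
Reading remainders bottom-up:
= 0x16A2


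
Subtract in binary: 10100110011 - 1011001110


Align and subtract column by column (LSB to MSB, borrowing when needed):
  10100110011
- 01011001110
  -----------
  col 0: (1 - 0 borrow-in) - 0 → 1 - 0 = 1, borrow out 0
  col 1: (1 - 0 borrow-in) - 1 → 1 - 1 = 0, borrow out 0
  col 2: (0 - 0 borrow-in) - 1 → borrow from next column: (0+2) - 1 = 1, borrow out 1
  col 3: (0 - 1 borrow-in) - 1 → borrow from next column: (-1+2) - 1 = 0, borrow out 1
  col 4: (1 - 1 borrow-in) - 0 → 0 - 0 = 0, borrow out 0
  col 5: (1 - 0 borrow-in) - 0 → 1 - 0 = 1, borrow out 0
  col 6: (0 - 0 borrow-in) - 1 → borrow from next column: (0+2) - 1 = 1, borrow out 1
  col 7: (0 - 1 borrow-in) - 1 → borrow from next column: (-1+2) - 1 = 0, borrow out 1
  col 8: (1 - 1 borrow-in) - 0 → 0 - 0 = 0, borrow out 0
  col 9: (0 - 0 borrow-in) - 1 → borrow from next column: (0+2) - 1 = 1, borrow out 1
  col 10: (1 - 1 borrow-in) - 0 → 0 - 0 = 0, borrow out 0
Reading bits MSB→LSB: 01001100101
Strip leading zeros: 1001100101
= 1001100101


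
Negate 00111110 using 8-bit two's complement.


Original: 00111110
Step 1 - Invert all bits: 11000001
Step 2 - Add 1: 11000001 + 1
= 11000010 (represents -62)


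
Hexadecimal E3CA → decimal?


Positional values:
Position 0: A × 16^0 = 10 × 1 = 10
Position 1: C × 16^1 = 12 × 16 = 192
Position 2: 3 × 16^2 = 3 × 256 = 768
Position 3: E × 16^3 = 14 × 4096 = 57344
Sum = 10 + 192 + 768 + 57344
= 58314


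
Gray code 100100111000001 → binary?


Gray code: 100100111000001
MSB stays the same: 1
Each subsequent bit = prev_binary XOR current_gray:
  B[1] = 1 XOR 0 = 1
  B[2] = 1 XOR 0 = 1
  B[3] = 1 XOR 1 = 0
  B[4] = 0 XOR 0 = 0
  B[5] = 0 XOR 0 = 0
  B[6] = 0 XOR 1 = 1
  B[7] = 1 XOR 1 = 0
  B[8] = 0 XOR 1 = 1
  B[9] = 1 XOR 0 = 1
  B[10] = 1 XOR 0 = 1
  B[11] = 1 XOR 0 = 1
  B[12] = 1 XOR 0 = 1
  B[13] = 1 XOR 0 = 1
  B[14] = 1 XOR 1 = 0
= 111000101111110 (29054 decimal)


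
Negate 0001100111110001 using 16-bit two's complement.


Original: 0001100111110001
Step 1 - Invert all bits: 1110011000001110
Step 2 - Add 1: 1110011000001110 + 1
= 1110011000001111 (represents -6641)


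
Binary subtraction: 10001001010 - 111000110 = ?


Align and subtract column by column (LSB to MSB, borrowing when needed):
  10001001010
- 00111000110
  -----------
  col 0: (0 - 0 borrow-in) - 0 → 0 - 0 = 0, borrow out 0
  col 1: (1 - 0 borrow-in) - 1 → 1 - 1 = 0, borrow out 0
  col 2: (0 - 0 borrow-in) - 1 → borrow from next column: (0+2) - 1 = 1, borrow out 1
  col 3: (1 - 1 borrow-in) - 0 → 0 - 0 = 0, borrow out 0
  col 4: (0 - 0 borrow-in) - 0 → 0 - 0 = 0, borrow out 0
  col 5: (0 - 0 borrow-in) - 0 → 0 - 0 = 0, borrow out 0
  col 6: (1 - 0 borrow-in) - 1 → 1 - 1 = 0, borrow out 0
  col 7: (0 - 0 borrow-in) - 1 → borrow from next column: (0+2) - 1 = 1, borrow out 1
  col 8: (0 - 1 borrow-in) - 1 → borrow from next column: (-1+2) - 1 = 0, borrow out 1
  col 9: (0 - 1 borrow-in) - 0 → borrow from next column: (-1+2) - 0 = 1, borrow out 1
  col 10: (1 - 1 borrow-in) - 0 → 0 - 0 = 0, borrow out 0
Reading bits MSB→LSB: 01010000100
Strip leading zeros: 1010000100
= 1010000100


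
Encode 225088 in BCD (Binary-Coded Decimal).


Each digit → 4-bit binary:
  2 → 0010
  2 → 0010
  5 → 0101
  0 → 0000
  8 → 1000
  8 → 1000
= 0010 0010 0101 0000 1000 1000


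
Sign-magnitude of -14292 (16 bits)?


Sign bit: 1 (negative)
Magnitude: 14292 = 011011111010100
= 1011011111010100


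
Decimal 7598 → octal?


Divide by 8 repeatedly:
7598 ÷ 8 = 949 remainder 6
949 ÷ 8 = 118 remainder 5
118 ÷ 8 = 14 remainder 6
14 ÷ 8 = 1 remainder 6
1 ÷ 8 = 0 remainder 1
Reading remainders bottom-up:
= 0o16656


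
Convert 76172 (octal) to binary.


Each octal digit → 3 binary bits:
  7 = 111
  6 = 110
  1 = 001
  7 = 111
  2 = 010
Concatenate: 111 110 001 111 010
= 111110001111010


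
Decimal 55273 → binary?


Divide by 2 repeatedly:
55273 ÷ 2 = 27636 remainder 1
27636 ÷ 2 = 13818 remainder 0
13818 ÷ 2 = 6909 remainder 0
6909 ÷ 2 = 3454 remainder 1
3454 ÷ 2 = 1727 remainder 0
1727 ÷ 2 = 863 remainder 1
863 ÷ 2 = 431 remainder 1
431 ÷ 2 = 215 remainder 1
215 ÷ 2 = 107 remainder 1
107 ÷ 2 = 53 remainder 1
53 ÷ 2 = 26 remainder 1
26 ÷ 2 = 13 remainder 0
13 ÷ 2 = 6 remainder 1
6 ÷ 2 = 3 remainder 0
3 ÷ 2 = 1 remainder 1
1 ÷ 2 = 0 remainder 1
Reading remainders bottom-up:
= 1101011111101001


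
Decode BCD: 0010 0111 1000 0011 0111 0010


Each 4-bit group → digit:
  0010 → 2
  0111 → 7
  1000 → 8
  0011 → 3
  0111 → 7
  0010 → 2
= 278372


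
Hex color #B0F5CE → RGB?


Hex: #B0F5CE
R = B0₁₆ = 176
G = F5₁₆ = 245
B = CE₁₆ = 206
= RGB(176, 245, 206)


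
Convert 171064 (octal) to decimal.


Positional values:
Position 0: 4 × 8^0 = 4
Position 1: 6 × 8^1 = 48
Position 2: 0 × 8^2 = 0
Position 3: 1 × 8^3 = 512
Position 4: 7 × 8^4 = 28672
Position 5: 1 × 8^5 = 32768
Sum = 4 + 48 + 0 + 512 + 28672 + 32768
= 62004


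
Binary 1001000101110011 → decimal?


Positional values:
Bit 0: 1 × 2^0 = 1
Bit 1: 1 × 2^1 = 2
Bit 4: 1 × 2^4 = 16
Bit 5: 1 × 2^5 = 32
Bit 6: 1 × 2^6 = 64
Bit 8: 1 × 2^8 = 256
Bit 12: 1 × 2^12 = 4096
Bit 15: 1 × 2^15 = 32768
Sum = 1 + 2 + 16 + 32 + 64 + 256 + 4096 + 32768
= 37235


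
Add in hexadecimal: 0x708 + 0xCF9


Align and add column by column (LSB to MSB, each column mod 16 with carry):
  0708
+ 0CF9
  ----
  col 0: 8(8) + 9(9) + 0 (carry in) = 17 → 1(1), carry out 1
  col 1: 0(0) + F(15) + 1 (carry in) = 16 → 0(0), carry out 1
  col 2: 7(7) + C(12) + 1 (carry in) = 20 → 4(4), carry out 1
  col 3: 0(0) + 0(0) + 1 (carry in) = 1 → 1(1), carry out 0
Reading digits MSB→LSB: 1401
Strip leading zeros: 1401
= 0x1401


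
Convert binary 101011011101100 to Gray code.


Binary: 101011011101100
Gray code: G = B XOR (B >> 1)
B >> 1 = 010101101110110
101011011101100 XOR 010101101110110:
  1 XOR 0 = 1
  0 XOR 1 = 1
  1 XOR 0 = 1
  0 XOR 1 = 1
  1 XOR 0 = 1
  1 XOR 1 = 0
  0 XOR 1 = 1
  1 XOR 0 = 1
  1 XOR 1 = 0
  1 XOR 1 = 0
  0 XOR 1 = 1
  1 XOR 0 = 1
  1 XOR 1 = 0
  0 XOR 1 = 1
  0 XOR 0 = 0
= 111110110011010


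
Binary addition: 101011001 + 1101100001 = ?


Align and add column by column (LSB to MSB, carry propagating):
  00101011001
+ 01101100001
  -----------
  col 0: 1 + 1 + 0 (carry in) = 2 → bit 0, carry out 1
  col 1: 0 + 0 + 1 (carry in) = 1 → bit 1, carry out 0
  col 2: 0 + 0 + 0 (carry in) = 0 → bit 0, carry out 0
  col 3: 1 + 0 + 0 (carry in) = 1 → bit 1, carry out 0
  col 4: 1 + 0 + 0 (carry in) = 1 → bit 1, carry out 0
  col 5: 0 + 1 + 0 (carry in) = 1 → bit 1, carry out 0
  col 6: 1 + 1 + 0 (carry in) = 2 → bit 0, carry out 1
  col 7: 0 + 0 + 1 (carry in) = 1 → bit 1, carry out 0
  col 8: 1 + 1 + 0 (carry in) = 2 → bit 0, carry out 1
  col 9: 0 + 1 + 1 (carry in) = 2 → bit 0, carry out 1
  col 10: 0 + 0 + 1 (carry in) = 1 → bit 1, carry out 0
Reading bits MSB→LSB: 10010111010
Strip leading zeros: 10010111010
= 10010111010
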